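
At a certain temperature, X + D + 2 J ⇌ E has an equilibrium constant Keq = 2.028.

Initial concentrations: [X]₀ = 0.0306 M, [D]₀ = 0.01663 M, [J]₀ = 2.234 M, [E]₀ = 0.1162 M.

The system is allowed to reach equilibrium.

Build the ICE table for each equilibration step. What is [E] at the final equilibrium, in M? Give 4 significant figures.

Q₀ = 45.75 vs Keq = 2.028 ⇒ Q>K, reverse
Step 1:
                   X          D          J          E
  Initial     0.0306    0.01663      2.234     0.1162
  Change     0.05249    0.05249      0.105   -0.05249
  Equil      0.08309    0.06912      2.339    0.06371
  solve Keq expr → x = -0.05249; check Q = 2.028

[E]_eq = 0.06371 M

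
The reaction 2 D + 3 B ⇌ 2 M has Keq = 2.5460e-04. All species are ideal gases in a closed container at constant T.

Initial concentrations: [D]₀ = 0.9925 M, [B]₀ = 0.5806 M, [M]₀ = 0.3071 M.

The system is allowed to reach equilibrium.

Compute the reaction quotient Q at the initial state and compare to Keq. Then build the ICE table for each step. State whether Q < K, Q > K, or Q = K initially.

Q₀ = 0.4892 vs Keq = 2.5460e-04 ⇒ Q>K, reverse
Step 1:
                   D          B          M
  Initial     0.9925     0.5806     0.3071
  Change      0.2864     0.4296    -0.2864
  Equil        1.279       1.01    0.02072
  solve Keq expr → x = -0.1432; check Q = 2.5460e-04

Q₀ = 0.4892; Q > K (proceeds reverse)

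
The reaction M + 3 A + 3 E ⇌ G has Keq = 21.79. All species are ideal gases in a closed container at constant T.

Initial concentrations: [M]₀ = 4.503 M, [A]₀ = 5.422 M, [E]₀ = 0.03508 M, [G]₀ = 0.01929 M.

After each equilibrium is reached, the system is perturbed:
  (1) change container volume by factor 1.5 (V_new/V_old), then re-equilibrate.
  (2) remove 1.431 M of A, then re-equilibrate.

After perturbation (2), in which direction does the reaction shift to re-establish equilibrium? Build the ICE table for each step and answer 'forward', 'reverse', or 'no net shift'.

Direction: reverse

Q₀ = 0.6225 vs Keq = 21.79 ⇒ Q<K, forward
Step 1:
                  M         A         E         G
  init        4.503     5.422   0.03508   0.01929
  Δ       -0.007677  -0.02303  -0.02303  0.007677
  eq          4.495     5.399   0.01205   0.02697
  solve Keq expr → x = 0.007677; check Q = 21.79
Then change container volume by factor 1.5 (V_new/V_old).
Step 2:
                  M         A         E         G
  init        2.997     3.599  0.008033   0.01798
  Δ        0.002978  0.008934  0.008934 -0.002978
  eq              3     3.608   0.01697     0.015
  solve Keq expr → x = -0.002978; check Q = 21.79
Then remove 1.431 M of A.
Step 3:
                  M         A         E         G
  init            3     2.177   0.01697     0.015
  Δ        0.003005  0.009016  0.009016 -0.003005
  eq          3.003     2.186   0.02598   0.01199
  solve Keq expr → x = -0.003005; check Q = 21.79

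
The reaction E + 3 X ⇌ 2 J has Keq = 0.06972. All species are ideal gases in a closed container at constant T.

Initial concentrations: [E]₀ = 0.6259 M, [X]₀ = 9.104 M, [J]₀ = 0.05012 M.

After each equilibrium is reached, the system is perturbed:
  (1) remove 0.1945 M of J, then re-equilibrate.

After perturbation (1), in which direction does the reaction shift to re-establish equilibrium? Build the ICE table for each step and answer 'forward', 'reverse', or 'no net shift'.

Direction: forward

Q₀ = 5.3189e-06 vs Keq = 0.06972 ⇒ Q<K, forward
Step 1:
                    E           X           J
  I            0.6259       9.104     0.05012
  C           -0.5746      -1.724       1.149
  E           0.05132        7.38       1.199
  solve Keq expr → x = 0.5746; check Q = 0.06972
Then remove 0.1945 M of J.
Step 2:
                    E           X           J
  I           0.05132        7.38       1.005
  C          -0.01283     -0.0385     0.02567
  E           0.03849       7.342        1.03
  solve Keq expr → x = 0.01283; check Q = 0.06972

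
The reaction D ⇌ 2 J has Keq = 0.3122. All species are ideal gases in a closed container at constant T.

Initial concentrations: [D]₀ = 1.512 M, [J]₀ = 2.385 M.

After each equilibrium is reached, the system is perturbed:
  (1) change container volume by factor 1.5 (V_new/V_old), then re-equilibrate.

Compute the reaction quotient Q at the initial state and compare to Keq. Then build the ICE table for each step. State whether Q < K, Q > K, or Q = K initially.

Q₀ = 3.762; Q > K (proceeds reverse)

Q₀ = 3.762 vs Keq = 0.3122 ⇒ Q>K, reverse
Step 1:
                  D         J
  init        1.512     2.385
  Δ          0.7704    -1.541
  eq          2.282    0.8441
  solve Keq expr → x = -0.7704; check Q = 0.3122
Then change container volume by factor 1.5 (V_new/V_old).
Step 2:
                  D         J
  init        1.522    0.5628
  Δ        -0.05675    0.1135
  eq          1.465    0.6763
  solve Keq expr → x = 0.05675; check Q = 0.3122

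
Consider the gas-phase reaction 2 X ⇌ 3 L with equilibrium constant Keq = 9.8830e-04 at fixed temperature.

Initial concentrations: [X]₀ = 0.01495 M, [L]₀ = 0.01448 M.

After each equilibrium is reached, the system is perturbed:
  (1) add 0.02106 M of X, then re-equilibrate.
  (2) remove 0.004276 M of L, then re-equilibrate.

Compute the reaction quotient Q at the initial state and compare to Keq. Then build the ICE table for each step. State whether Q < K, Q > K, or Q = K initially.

Q₀ = 0.01358 vs Keq = 9.8830e-04 ⇒ Q>K, reverse
Step 1:
                    X           L
  Initial     0.01495     0.01448
  Change     0.004801   -0.007202
  Equil       0.01975    0.007278
  solve Keq expr → x = -0.002401; check Q = 9.8830e-04
Then add 0.02106 M of X.
Step 2:
                    X           L
  Initial     0.04081    0.007278
  Change    -0.002672    0.004008
  Equil       0.03814     0.01129
  solve Keq expr → x = 0.001336; check Q = 9.8830e-04
Then remove 0.004276 M of L.
Step 3:
                    X           L
  Initial     0.03814     0.00701
  Change    -0.002516    0.003774
  Equil       0.03562     0.01078
  solve Keq expr → x = 0.001258; check Q = 9.8830e-04

Q₀ = 0.01358; Q > K (proceeds reverse)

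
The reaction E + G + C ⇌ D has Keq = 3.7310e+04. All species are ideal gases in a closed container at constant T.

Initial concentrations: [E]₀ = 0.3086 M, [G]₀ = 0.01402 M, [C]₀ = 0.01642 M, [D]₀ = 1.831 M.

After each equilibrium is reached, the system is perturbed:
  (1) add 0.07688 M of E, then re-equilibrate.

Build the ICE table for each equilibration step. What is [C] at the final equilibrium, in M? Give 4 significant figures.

Q₀ = 2.5773e+04 vs Keq = 3.7310e+04 ⇒ Q<K, forward
Step 1:
                  E         G         C         D
  I          0.3086   0.01402   0.01642     1.831
  C       -0.002493 -0.002493 -0.002493  0.002493
  E          0.3061   0.01153   0.01393     1.833
  solve Keq expr → x = 0.002493; check Q = 3.7310e+04
Then add 0.07688 M of E.
Step 2:
                  E         G         C         D
  I           0.383   0.01153   0.01393     1.833
  C       -0.001313 -0.001313 -0.001313  0.001313
  E          0.3817   0.01021   0.01261     1.835
  solve Keq expr → x = 0.001313; check Q = 3.7310e+04

[C]_eq = 0.01261 M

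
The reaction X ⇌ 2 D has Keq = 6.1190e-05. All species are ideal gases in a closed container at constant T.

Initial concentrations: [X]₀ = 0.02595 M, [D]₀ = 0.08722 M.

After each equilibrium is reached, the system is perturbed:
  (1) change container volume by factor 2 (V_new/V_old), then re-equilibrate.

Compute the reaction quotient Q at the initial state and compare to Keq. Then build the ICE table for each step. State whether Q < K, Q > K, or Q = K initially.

Q₀ = 0.2932; Q > K (proceeds reverse)

Q₀ = 0.2932 vs Keq = 6.1190e-05 ⇒ Q>K, reverse
Step 1:
                   X          D
  init       0.02595    0.08722
  Δ          0.04259   -0.08517
  eq         0.06854   0.002048
  solve Keq expr → x = -0.04259; check Q = 6.1190e-05
Then change container volume by factor 2 (V_new/V_old).
Step 2:
                   X          D
  init       0.03427   0.001024
  Δ       -2.0984e-04 4.1968e-04
  eq         0.03406   0.001444
  solve Keq expr → x = 2.0984e-04; check Q = 6.1190e-05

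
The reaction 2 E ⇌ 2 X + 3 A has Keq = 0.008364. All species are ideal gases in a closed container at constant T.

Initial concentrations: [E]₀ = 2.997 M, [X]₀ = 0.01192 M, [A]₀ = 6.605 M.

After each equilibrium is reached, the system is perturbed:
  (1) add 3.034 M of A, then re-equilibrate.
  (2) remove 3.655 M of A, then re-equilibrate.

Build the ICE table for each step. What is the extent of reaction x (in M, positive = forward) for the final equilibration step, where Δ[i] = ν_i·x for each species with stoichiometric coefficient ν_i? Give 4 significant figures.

Q₀ = 0.004558 vs Keq = 0.008364 ⇒ Q<K, forward
Step 1:
                    E           X           A
  Initial       2.997     0.01192       6.605
  Change    -0.004181    0.004181    0.006272
  Equil         2.993      0.0161       6.611
  solve Keq expr → x = 0.002091; check Q = 0.008364
Then add 3.034 M of A.
Step 2:
                    E           X           A
  Initial       2.993      0.0161       9.645
  Change     0.006928   -0.006928    -0.01039
  Equil             3    0.009173       9.635
  solve Keq expr → x = -0.003464; check Q = 0.008364
Then remove 3.655 M of A.
Step 3:
                    E           X           A
  Initial           3    0.009173        5.98
  Change    -0.009462    0.009462     0.01419
  Equil          2.99     0.01864       5.994
  solve Keq expr → x = 0.004731; check Q = 0.008364

x = 0.004731 M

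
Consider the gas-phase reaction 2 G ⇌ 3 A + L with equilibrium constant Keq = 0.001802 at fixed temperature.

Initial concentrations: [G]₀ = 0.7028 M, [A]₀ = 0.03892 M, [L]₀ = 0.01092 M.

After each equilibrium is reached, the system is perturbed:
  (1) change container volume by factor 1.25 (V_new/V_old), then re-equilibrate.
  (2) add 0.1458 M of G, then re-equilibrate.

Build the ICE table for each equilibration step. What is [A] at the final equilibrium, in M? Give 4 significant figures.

Q₀ = 1.3034e-06 vs Keq = 0.001802 ⇒ Q<K, forward
Step 1:
                   G          A          L
  Initial     0.7028    0.03892    0.01092
  Change     -0.1138     0.1707    0.05691
  Equil        0.589     0.2097    0.06783
  solve Keq expr → x = 0.05691; check Q = 0.001802
Then change container volume by factor 1.25 (V_new/V_old).
Step 2:
                   G          A          L
  Initial     0.4712     0.1677    0.05427
  Change    -0.01157    0.01735   0.005783
  Equil       0.4596     0.1851    0.06005
  solve Keq expr → x = 0.005783; check Q = 0.001802
Then add 0.1458 M of G.
Step 3:
                   G          A          L
  Initial     0.6054     0.1851    0.06005
  Change    -0.01621    0.02431   0.008103
  Equil       0.5892     0.2094    0.06815
  solve Keq expr → x = 0.008103; check Q = 0.001802

[A]_eq = 0.2094 M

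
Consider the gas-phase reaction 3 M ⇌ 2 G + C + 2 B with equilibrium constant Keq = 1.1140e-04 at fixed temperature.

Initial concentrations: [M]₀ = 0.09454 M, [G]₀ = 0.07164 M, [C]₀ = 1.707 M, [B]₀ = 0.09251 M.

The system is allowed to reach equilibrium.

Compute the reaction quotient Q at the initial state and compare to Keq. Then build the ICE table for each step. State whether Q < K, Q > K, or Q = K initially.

Q₀ = 0.08873 vs Keq = 1.1140e-04 ⇒ Q>K, reverse
Step 1:
                    M           G           C           B
  I           0.09454     0.07164       1.707     0.09251
  C           0.08293    -0.05528    -0.02764    -0.05528
  E            0.1775     0.01636       1.679     0.03723
  solve Keq expr → x = -0.02764; check Q = 1.1140e-04

Q₀ = 0.08873; Q > K (proceeds reverse)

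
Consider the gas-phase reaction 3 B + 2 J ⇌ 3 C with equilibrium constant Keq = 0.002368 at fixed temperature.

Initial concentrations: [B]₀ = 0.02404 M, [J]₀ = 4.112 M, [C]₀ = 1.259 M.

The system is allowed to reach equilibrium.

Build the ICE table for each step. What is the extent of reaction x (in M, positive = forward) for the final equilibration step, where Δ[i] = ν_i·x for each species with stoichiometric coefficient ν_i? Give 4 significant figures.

x = -0.303 M

Q₀ = 8495 vs Keq = 0.002368 ⇒ Q>K, reverse
Step 1:
                  B         J         C
  Initial   0.02404     4.112     1.259
  Change     0.9091    0.6061   -0.9091
  Equil      0.9332     4.718    0.3499
  solve Keq expr → x = -0.303; check Q = 0.002368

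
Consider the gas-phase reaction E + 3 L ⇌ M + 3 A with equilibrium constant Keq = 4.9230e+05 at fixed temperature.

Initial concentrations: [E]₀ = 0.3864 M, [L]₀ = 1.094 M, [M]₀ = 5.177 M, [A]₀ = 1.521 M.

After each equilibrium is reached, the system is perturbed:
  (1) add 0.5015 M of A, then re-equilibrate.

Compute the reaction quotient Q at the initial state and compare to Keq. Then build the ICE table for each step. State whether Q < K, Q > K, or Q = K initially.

Q₀ = 36.01; Q < K (proceeds forward)

Q₀ = 36.01 vs Keq = 4.9230e+05 ⇒ Q<K, forward
Step 1:
                    E           L           M           A
  init         0.3864       1.094       5.177       1.521
  Δ           -0.3192     -0.9577      0.3192      0.9577
  eq          0.06716      0.1363       5.496       2.479
  solve Keq expr → x = 0.3192; check Q = 4.9230e+05
Then add 0.5015 M of A.
Step 2:
                    E           L           M           A
  init        0.06716      0.1363       5.496        2.98
  Δ          0.007016     0.02105   -0.007016    -0.02105
  eq          0.07418      0.1573       5.489       2.959
  solve Keq expr → x = -0.007016; check Q = 4.9230e+05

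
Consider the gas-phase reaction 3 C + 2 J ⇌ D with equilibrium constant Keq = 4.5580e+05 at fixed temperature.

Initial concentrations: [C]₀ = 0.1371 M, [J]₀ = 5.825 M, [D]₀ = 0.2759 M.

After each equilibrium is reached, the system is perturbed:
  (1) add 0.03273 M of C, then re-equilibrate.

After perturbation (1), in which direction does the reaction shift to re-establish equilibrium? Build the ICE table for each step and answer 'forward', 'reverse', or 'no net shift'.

Q₀ = 3.155 vs Keq = 4.5580e+05 ⇒ Q<K, forward
Step 1:
                    C           J           D
  init         0.1371       5.825      0.2759
  Δ           -0.1343    -0.08955     0.04477
  eq         0.002776       5.735      0.3207
  solve Keq expr → x = 0.04477; check Q = 4.5580e+05
Then add 0.03273 M of C.
Step 2:
                    C           J           D
  init        0.03551       5.735      0.3207
  Δ          -0.03269    -0.02179      0.0109
  eq         0.002814       5.714      0.3316
  solve Keq expr → x = 0.0109; check Q = 4.5580e+05

Direction: forward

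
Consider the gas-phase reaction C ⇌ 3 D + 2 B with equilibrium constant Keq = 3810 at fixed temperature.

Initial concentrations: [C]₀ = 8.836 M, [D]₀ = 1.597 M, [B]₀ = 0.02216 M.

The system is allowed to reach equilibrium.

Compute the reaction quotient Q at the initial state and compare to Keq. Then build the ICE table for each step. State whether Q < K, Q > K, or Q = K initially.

Q₀ = 2.2636e-04; Q < K (proceeds forward)

Q₀ = 2.2636e-04 vs Keq = 3810 ⇒ Q<K, forward
Step 1:
                  C         D         B
  init        8.836     1.597   0.02216
  Δ          -2.626     7.878     5.252
  eq           6.21     9.475     5.274
  solve Keq expr → x = 2.626; check Q = 3810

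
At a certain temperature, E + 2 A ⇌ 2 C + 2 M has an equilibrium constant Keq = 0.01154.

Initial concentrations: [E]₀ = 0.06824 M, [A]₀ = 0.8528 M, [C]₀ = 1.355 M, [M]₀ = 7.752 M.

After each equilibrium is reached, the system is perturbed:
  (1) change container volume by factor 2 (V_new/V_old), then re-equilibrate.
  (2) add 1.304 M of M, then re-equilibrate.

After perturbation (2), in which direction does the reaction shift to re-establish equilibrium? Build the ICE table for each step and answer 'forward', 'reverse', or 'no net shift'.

Q₀ = 2223 vs Keq = 0.01154 ⇒ Q>K, reverse
Step 1:
                    E           A           C           M
  Initial     0.06824      0.8528       1.355       7.752
  Change        0.662       1.324      -1.324      -1.324
  Equil        0.7302       2.177     0.03108       6.428
  solve Keq expr → x = -0.662; check Q = 0.01154
Then change container volume by factor 2 (V_new/V_old).
Step 2:
                    E           A           C           M
  Initial      0.3651       1.088     0.01554       3.214
  Change    -0.003089   -0.006179    0.006179    0.006179
  Equil         0.362       1.082     0.02172        3.22
  solve Keq expr → x = 0.003089; check Q = 0.01154
Then add 1.304 M of M.
Step 3:
                    E           A           C           M
  Initial       0.362       1.082     0.02172       4.524
  Change     0.003044    0.006087   -0.006087   -0.006087
  Equil        0.3651       1.088     0.01563       4.518
  solve Keq expr → x = -0.003044; check Q = 0.01154

Direction: reverse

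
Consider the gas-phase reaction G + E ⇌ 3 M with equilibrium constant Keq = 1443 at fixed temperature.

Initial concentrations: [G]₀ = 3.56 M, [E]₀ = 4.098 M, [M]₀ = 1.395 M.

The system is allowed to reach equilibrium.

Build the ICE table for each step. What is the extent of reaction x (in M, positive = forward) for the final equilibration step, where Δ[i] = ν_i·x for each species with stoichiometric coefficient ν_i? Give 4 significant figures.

x = 2.931 M

Q₀ = 0.1861 vs Keq = 1443 ⇒ Q<K, forward
Step 1:
                  G         E         M
  Initial      3.56     4.098     1.395
  Change     -2.931    -2.931     8.794
  Equil      0.6285     1.167     10.19
  solve Keq expr → x = 2.931; check Q = 1443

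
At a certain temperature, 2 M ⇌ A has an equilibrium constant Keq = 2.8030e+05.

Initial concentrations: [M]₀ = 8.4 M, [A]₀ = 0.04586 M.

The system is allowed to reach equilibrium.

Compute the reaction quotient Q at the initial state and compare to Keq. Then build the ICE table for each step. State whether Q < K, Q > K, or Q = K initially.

Q₀ = 6.4994e-04; Q < K (proceeds forward)

Q₀ = 6.4994e-04 vs Keq = 2.8030e+05 ⇒ Q<K, forward
Step 1:
                   M          A
  init           8.4    0.04586
  Δ           -8.396      4.198
  eq        0.003891      4.244
  solve Keq expr → x = 4.198; check Q = 2.8030e+05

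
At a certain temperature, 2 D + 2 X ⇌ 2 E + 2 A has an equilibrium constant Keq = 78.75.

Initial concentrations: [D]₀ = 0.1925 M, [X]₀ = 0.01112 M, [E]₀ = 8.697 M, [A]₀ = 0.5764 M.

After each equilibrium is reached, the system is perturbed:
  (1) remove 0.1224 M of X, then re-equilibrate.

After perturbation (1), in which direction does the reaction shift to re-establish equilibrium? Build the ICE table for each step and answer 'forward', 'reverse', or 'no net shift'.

Direction: reverse

Q₀ = 5.4842e+06 vs Keq = 78.75 ⇒ Q>K, reverse
Step 1:
                   D          X          E          A
  Initial     0.1925    0.01112      8.697     0.5764
  Change      0.3591     0.3591    -0.3591    -0.3591
  Equil       0.5516     0.3702      8.338     0.2173
  solve Keq expr → x = -0.1795; check Q = 78.75
Then remove 0.1224 M of X.
Step 2:
                   D          X          E          A
  Initial     0.5516     0.2478      8.338     0.2173
  Change     0.03757    0.03757   -0.03757   -0.03757
  Equil       0.5892     0.2854        8.3     0.1797
  solve Keq expr → x = -0.01879; check Q = 78.75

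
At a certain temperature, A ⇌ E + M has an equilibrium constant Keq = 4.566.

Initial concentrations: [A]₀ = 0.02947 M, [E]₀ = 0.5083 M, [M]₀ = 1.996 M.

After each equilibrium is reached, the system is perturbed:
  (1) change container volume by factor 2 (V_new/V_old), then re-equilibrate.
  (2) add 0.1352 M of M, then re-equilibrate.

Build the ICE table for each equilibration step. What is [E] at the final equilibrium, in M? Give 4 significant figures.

Q₀ = 34.43 vs Keq = 4.566 ⇒ Q>K, reverse
Step 1:
                  A         E         M
  I         0.02947    0.5083     1.996
  C          0.1267   -0.1267   -0.1267
  E          0.1562    0.3816     1.869
  solve Keq expr → x = -0.1267; check Q = 4.566
Then change container volume by factor 2 (V_new/V_old).
Step 2:
                  A         E         M
  I          0.0781    0.1908    0.9346
  C        -0.03116   0.03116   0.03116
  E         0.04694    0.2219    0.9658
  solve Keq expr → x = 0.03116; check Q = 4.566
Then add 0.1352 M of M.
Step 3:
                  A         E         M
  I         0.04694    0.2219     1.101
  C          0.0051   -0.0051   -0.0051
  E         0.05204    0.2168     1.096
  solve Keq expr → x = -0.0051; check Q = 4.566

[E]_eq = 0.2168 M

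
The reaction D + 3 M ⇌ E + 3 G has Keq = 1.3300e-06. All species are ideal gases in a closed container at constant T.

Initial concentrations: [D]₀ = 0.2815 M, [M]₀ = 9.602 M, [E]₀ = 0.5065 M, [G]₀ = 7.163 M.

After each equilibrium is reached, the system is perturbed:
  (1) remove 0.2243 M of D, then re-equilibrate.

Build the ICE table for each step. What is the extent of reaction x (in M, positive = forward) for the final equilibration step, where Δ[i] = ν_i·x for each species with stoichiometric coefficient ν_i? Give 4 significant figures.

x = -2.2830e-06 M

Q₀ = 0.747 vs Keq = 1.3300e-06 ⇒ Q>K, reverse
Step 1:
                   D          M          E          G
  I           0.2815      9.602     0.5065      7.163
  C           0.5065      1.519    -0.5065     -1.519
  E            0.788      11.12 8.0207e-06      5.644
  solve Keq expr → x = -0.5065; check Q = 1.3300e-06
Then remove 0.2243 M of D.
Step 2:
                   D          M          E          G
  I           0.5637      11.12 8.0207e-06      5.644
  C       2.2830e-06 6.8490e-06 -2.2830e-06 -6.8490e-06
  E           0.5637      11.12 5.7376e-06      5.644
  solve Keq expr → x = -2.2830e-06; check Q = 1.3300e-06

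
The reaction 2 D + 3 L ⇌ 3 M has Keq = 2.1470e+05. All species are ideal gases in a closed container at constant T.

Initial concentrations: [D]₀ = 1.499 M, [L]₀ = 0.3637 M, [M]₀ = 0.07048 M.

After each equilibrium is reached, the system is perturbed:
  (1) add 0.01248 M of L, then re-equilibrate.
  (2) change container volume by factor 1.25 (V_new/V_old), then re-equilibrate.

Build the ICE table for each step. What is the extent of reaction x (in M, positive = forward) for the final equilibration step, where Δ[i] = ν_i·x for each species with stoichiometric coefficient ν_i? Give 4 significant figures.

x = -2.6559e-04 M

Q₀ = 0.003239 vs Keq = 2.1470e+05 ⇒ Q<K, forward
Step 1:
                  D         L         M
  Initial     1.499    0.3637   0.07048
  Change    -0.2384   -0.3576    0.3576
  Equil       1.261  0.006126    0.4281
  solve Keq expr → x = 0.1192; check Q = 2.1470e+05
Then add 0.01248 M of L.
Step 2:
                  D         L         M
  Initial     1.261   0.01861    0.4281
  Change  -0.008185  -0.01228   0.01228
  Equil       1.252  0.006329    0.4403
  solve Keq expr → x = 0.004092; check Q = 2.1470e+05
Then change container volume by factor 1.25 (V_new/V_old).
Step 3:
                  D         L         M
  Initial     1.002  0.005063    0.3523
  Change  5.3117e-04 7.9676e-04 -7.9676e-04
  Equil       1.002   0.00586    0.3515
  solve Keq expr → x = -2.6559e-04; check Q = 2.1470e+05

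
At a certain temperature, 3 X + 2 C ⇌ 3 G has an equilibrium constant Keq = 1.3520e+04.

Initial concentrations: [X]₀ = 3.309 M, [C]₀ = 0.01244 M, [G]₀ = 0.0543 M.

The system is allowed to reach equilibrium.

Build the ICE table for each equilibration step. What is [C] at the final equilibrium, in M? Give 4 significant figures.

[C]_eq = 2.8372e-05 M

Q₀ = 0.02855 vs Keq = 1.3520e+04 ⇒ Q<K, forward
Step 1:
                   X          C          G
  init         3.309    0.01244     0.0543
  Δ         -0.01862   -0.01241    0.01862
  eq            3.29 2.8372e-05    0.07292
  solve Keq expr → x = 0.006206; check Q = 1.3520e+04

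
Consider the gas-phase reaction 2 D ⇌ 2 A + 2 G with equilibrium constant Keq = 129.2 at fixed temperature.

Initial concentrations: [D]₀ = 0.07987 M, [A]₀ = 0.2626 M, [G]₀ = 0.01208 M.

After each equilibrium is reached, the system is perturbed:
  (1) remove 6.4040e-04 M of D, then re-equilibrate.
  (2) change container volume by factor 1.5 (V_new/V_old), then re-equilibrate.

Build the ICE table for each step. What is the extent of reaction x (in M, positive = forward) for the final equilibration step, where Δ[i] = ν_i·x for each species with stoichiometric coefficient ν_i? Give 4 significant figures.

x = 2.8676e-04 M

Q₀ = 0.001577 vs Keq = 129.2 ⇒ Q<K, forward
Step 1:
                    D           A           G
  Initial     0.07987      0.2626     0.01208
  Change      -0.0772      0.0772      0.0772
  Equil      0.002669      0.3398     0.08928
  solve Keq expr → x = 0.0386; check Q = 129.2
Then remove 6.4040e-04 M of D.
Step 2:
                    D           A           G
  Initial    0.002029      0.3398     0.08928
  Change   6.1714e-04 -6.1714e-04 -6.1714e-04
  Equil      0.002646      0.3392     0.08866
  solve Keq expr → x = -3.0857e-04; check Q = 129.2
Then change container volume by factor 1.5 (V_new/V_old).
Step 3:
                    D           A           G
  Initial    0.001764      0.2261     0.05911
  Change  -5.7353e-04  5.7353e-04  5.7353e-04
  Equil       0.00119      0.2267     0.05968
  solve Keq expr → x = 2.8676e-04; check Q = 129.2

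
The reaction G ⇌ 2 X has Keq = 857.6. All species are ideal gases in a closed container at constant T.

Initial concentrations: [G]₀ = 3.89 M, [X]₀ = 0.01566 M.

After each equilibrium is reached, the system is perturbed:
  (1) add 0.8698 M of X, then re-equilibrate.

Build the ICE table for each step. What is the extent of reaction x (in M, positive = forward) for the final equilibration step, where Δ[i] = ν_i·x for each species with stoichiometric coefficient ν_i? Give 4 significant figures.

x = -0.01579 M

Q₀ = 6.3043e-05 vs Keq = 857.6 ⇒ Q<K, forward
Step 1:
                  G         X
  Initial      3.89   0.01566
  Change     -3.822     7.643
  Equil      0.0684     7.659
  solve Keq expr → x = 3.822; check Q = 857.6
Then add 0.8698 M of X.
Step 2:
                  G         X
  Initial    0.0684     8.529
  Change    0.01579  -0.03158
  Equil     0.08419     8.497
  solve Keq expr → x = -0.01579; check Q = 857.6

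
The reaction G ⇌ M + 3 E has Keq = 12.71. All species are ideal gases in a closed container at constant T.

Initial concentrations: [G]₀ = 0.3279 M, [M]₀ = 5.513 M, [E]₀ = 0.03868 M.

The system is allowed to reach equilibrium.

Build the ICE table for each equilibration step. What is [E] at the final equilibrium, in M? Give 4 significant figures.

Q₀ = 9.7298e-04 vs Keq = 12.71 ⇒ Q<K, forward
Step 1:
                   G          M          E
  I           0.3279      5.513    0.03868
  C           -0.204      0.204      0.612
  E           0.1239      5.717     0.6507
  solve Keq expr → x = 0.204; check Q = 12.71

[E]_eq = 0.6507 M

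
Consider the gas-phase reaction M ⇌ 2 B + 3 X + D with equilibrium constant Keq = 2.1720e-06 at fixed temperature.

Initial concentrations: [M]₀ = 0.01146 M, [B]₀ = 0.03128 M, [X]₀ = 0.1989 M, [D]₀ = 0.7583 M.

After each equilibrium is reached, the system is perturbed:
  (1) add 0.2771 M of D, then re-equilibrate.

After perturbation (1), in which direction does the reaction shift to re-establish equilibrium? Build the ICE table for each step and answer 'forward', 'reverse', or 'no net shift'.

Q₀ = 5.0944e-04 vs Keq = 2.1720e-06 ⇒ Q>K, reverse
Step 1:
                   M          B          X          D
  Initial    0.01146    0.03128     0.1989     0.7583
  Change      0.0135     -0.027    -0.0405    -0.0135
  Equil      0.02496    0.00428     0.1584     0.7448
  solve Keq expr → x = -0.0135; check Q = 2.1720e-06
Then add 0.2771 M of D.
Step 2:
                   M          B          X          D
  Initial    0.02496    0.00428     0.1584      1.022
  Change  2.8718e-04 -5.7436e-04 -8.6154e-04 -2.8718e-04
  Equil      0.02525   0.003705     0.1575      1.022
  solve Keq expr → x = -2.8718e-04; check Q = 2.1720e-06

Direction: reverse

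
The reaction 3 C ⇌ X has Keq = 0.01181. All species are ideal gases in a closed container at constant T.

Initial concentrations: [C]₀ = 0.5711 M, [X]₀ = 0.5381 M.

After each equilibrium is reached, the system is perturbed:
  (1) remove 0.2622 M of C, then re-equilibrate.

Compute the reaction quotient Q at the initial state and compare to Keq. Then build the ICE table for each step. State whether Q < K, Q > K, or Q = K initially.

Q₀ = 2.889 vs Keq = 0.01181 ⇒ Q>K, reverse
Step 1:
                   C          X
  init        0.5711     0.5381
  Δ            1.359    -0.4531
  eq            1.93    0.08497
  solve Keq expr → x = -0.4531; check Q = 0.01181
Then remove 0.2622 M of C.
Step 2:
                   C          X
  init         1.668    0.08497
  Δ           0.0691   -0.02303
  eq           1.737    0.06194
  solve Keq expr → x = -0.02303; check Q = 0.01181

Q₀ = 2.889; Q > K (proceeds reverse)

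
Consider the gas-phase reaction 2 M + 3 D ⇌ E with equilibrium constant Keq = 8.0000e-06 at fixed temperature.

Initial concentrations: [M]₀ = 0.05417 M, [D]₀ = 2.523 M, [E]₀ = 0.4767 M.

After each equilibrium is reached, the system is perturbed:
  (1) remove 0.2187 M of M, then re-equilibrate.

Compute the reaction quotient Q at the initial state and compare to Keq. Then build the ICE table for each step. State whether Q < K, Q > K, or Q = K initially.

Q₀ = 10.12; Q > K (proceeds reverse)

Q₀ = 10.12 vs Keq = 8.0000e-06 ⇒ Q>K, reverse
Step 1:
                  M         D         E
  Initial   0.05417     2.523    0.4767
  Change     0.9524     1.429   -0.4762
  Equil       1.007     3.952 5.0015e-04
  solve Keq expr → x = -0.4762; check Q = 8.0000e-06
Then remove 0.2187 M of M.
Step 2:
                  M         D         E
  Initial    0.7879     3.952 5.0015e-04
  Change  3.8658e-04 5.7987e-04 -1.9329e-04
  Equil      0.7883     3.952 3.0686e-04
  solve Keq expr → x = -1.9329e-04; check Q = 8.0000e-06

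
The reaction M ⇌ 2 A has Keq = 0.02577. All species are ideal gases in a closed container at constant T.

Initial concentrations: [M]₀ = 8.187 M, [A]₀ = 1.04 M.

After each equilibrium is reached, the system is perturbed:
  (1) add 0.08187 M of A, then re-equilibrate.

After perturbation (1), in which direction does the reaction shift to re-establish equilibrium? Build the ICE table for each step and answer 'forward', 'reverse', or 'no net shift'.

Q₀ = 0.1321 vs Keq = 0.02577 ⇒ Q>K, reverse
Step 1:
                  M         A
  init        8.187      1.04
  Δ          0.2864   -0.5727
  eq          8.473    0.4673
  solve Keq expr → x = -0.2864; check Q = 0.02577
Then add 0.08187 M of A.
Step 2:
                  M         A
  init        8.473    0.5492
  Δ         0.04038  -0.08076
  eq          8.514    0.4684
  solve Keq expr → x = -0.04038; check Q = 0.02577

Direction: reverse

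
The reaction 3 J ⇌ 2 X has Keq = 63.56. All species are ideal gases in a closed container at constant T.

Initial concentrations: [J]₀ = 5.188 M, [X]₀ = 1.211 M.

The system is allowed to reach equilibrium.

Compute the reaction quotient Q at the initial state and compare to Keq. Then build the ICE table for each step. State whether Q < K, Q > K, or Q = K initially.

Q₀ = 0.0105 vs Keq = 63.56 ⇒ Q<K, forward
Step 1:
                    J           X
  Initial       5.188       1.211
  Change       -4.532       3.022
  Equil        0.6557       4.233
  solve Keq expr → x = 1.511; check Q = 63.56

Q₀ = 0.0105; Q < K (proceeds forward)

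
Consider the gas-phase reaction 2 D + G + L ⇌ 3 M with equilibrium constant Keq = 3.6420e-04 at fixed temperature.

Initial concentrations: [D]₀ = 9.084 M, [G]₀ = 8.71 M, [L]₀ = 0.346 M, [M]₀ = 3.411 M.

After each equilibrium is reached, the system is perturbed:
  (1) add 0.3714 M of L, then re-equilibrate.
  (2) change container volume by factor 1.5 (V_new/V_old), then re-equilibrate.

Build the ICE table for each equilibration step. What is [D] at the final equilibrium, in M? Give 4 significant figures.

[D]_eq = 7.234 M

Q₀ = 0.1596 vs Keq = 3.6420e-04 ⇒ Q>K, reverse
Step 1:
                    D           G           L           M
  I             9.084        8.71       0.346       3.411
  C             1.745      0.8726      0.8726      -2.618
  E             10.83       9.583       1.219      0.7931
  solve Keq expr → x = -0.8726; check Q = 3.6420e-04
Then add 0.3714 M of L.
Step 2:
                    D           G           L           M
  I             10.83       9.583        1.59      0.7931
  C          -0.04432    -0.02216    -0.02216     0.06647
  E             10.78        9.56       1.568      0.8595
  solve Keq expr → x = 0.02216; check Q = 3.6420e-04
Then change container volume by factor 1.5 (V_new/V_old).
Step 3:
                    D           G           L           M
  I              7.19       6.374       1.045       0.573
  C           0.04419      0.0221      0.0221    -0.06629
  E             7.234       6.396       1.067      0.5067
  solve Keq expr → x = -0.0221; check Q = 3.6420e-04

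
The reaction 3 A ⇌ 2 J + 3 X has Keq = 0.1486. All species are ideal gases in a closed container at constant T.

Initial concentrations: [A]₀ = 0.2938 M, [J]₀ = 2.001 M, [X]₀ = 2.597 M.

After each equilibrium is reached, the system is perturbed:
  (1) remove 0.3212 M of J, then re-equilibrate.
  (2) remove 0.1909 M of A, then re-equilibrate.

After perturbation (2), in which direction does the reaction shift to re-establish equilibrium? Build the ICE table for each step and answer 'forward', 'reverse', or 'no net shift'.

Direction: reverse

Q₀ = 2765 vs Keq = 0.1486 ⇒ Q>K, reverse
Step 1:
                  A         J         X
  Initial    0.2938     2.001     2.597
  Change      1.574    -1.049    -1.574
  Equil       1.868    0.9515     1.023
  solve Keq expr → x = -0.5247; check Q = 0.1486
Then remove 0.3212 M of J.
Step 2:
                  A         J         X
  Initial     1.868    0.6303     1.023
  Change    -0.1285   0.08566    0.1285
  Equil        1.74     0.716     1.151
  solve Keq expr → x = 0.04283; check Q = 0.1486
Then remove 0.1909 M of A.
Step 3:
                  A         J         X
  Initial     1.549     0.716     1.151
  Change    0.05379  -0.03586  -0.05379
  Equil       1.602    0.6801     1.097
  solve Keq expr → x = -0.01793; check Q = 0.1486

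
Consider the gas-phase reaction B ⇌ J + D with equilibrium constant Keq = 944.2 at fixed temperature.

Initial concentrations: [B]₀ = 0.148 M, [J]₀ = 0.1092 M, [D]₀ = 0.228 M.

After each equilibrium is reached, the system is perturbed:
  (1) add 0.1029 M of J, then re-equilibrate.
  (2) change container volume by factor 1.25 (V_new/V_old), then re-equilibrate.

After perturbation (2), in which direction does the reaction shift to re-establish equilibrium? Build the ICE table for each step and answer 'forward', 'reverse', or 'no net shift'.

Direction: forward

Q₀ = 0.1682 vs Keq = 944.2 ⇒ Q<K, forward
Step 1:
                    B           J           D
  Initial       0.148      0.1092       0.228
  Change      -0.1479      0.1479      0.1479
  Equil    1.0235e-04      0.2571      0.3759
  solve Keq expr → x = 0.1479; check Q = 944.2
Then add 0.1029 M of J.
Step 2:
                    B           J           D
  Initial  1.0235e-04        0.36      0.3759
  Change   4.0934e-05 -4.0934e-05 -4.0934e-05
  Equil    1.4329e-04        0.36      0.3759
  solve Keq expr → x = -4.0934e-05; check Q = 944.2
Then change container volume by factor 1.25 (V_new/V_old).
Step 3:
                    B           J           D
  Initial  1.1463e-04       0.288      0.3007
  Change  -2.2912e-05  2.2912e-05  2.2912e-05
  Equil    9.1718e-05       0.288      0.3007
  solve Keq expr → x = 2.2912e-05; check Q = 944.2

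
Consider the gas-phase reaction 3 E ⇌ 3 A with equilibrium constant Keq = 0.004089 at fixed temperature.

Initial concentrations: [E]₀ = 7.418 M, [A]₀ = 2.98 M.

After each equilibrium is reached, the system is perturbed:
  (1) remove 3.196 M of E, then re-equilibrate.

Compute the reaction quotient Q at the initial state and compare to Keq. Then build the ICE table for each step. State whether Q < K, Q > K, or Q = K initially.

Q₀ = 0.06483; Q > K (proceeds reverse)

Q₀ = 0.06483 vs Keq = 0.004089 ⇒ Q>K, reverse
Step 1:
                  E         A
  Initial     7.418      2.98
  Change      1.546    -1.546
  Equil       8.964     1.434
  solve Keq expr → x = -0.5155; check Q = 0.004089
Then remove 3.196 M of E.
Step 2:
                  E         A
  Initial     5.768     1.434
  Change     0.4406   -0.4406
  Equil       6.209    0.9929
  solve Keq expr → x = -0.1469; check Q = 0.004089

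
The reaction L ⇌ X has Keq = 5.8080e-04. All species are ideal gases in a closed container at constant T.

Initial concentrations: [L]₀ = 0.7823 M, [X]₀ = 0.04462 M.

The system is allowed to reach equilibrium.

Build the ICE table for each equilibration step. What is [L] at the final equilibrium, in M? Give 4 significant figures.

Q₀ = 0.05704 vs Keq = 5.8080e-04 ⇒ Q>K, reverse
Step 1:
                    L           X
  Initial      0.7823     0.04462
  Change      0.04414    -0.04414
  Equil        0.8264  4.8000e-04
  solve Keq expr → x = -0.04414; check Q = 5.8080e-04

[L]_eq = 0.8264 M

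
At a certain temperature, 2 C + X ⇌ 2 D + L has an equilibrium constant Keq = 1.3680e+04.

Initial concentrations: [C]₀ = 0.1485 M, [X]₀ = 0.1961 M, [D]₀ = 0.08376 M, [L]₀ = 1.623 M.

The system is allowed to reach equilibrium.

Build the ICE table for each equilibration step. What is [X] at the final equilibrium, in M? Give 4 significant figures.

Q₀ = 2.633 vs Keq = 1.3680e+04 ⇒ Q<K, forward
Step 1:
                    C           X           D           L
  Initial      0.1485      0.1961     0.08376       1.623
  Change      -0.1414    -0.07071      0.1414     0.07071
  Equil      0.007076      0.1254      0.2252       1.694
  solve Keq expr → x = 0.07071; check Q = 1.3680e+04

[X]_eq = 0.1254 M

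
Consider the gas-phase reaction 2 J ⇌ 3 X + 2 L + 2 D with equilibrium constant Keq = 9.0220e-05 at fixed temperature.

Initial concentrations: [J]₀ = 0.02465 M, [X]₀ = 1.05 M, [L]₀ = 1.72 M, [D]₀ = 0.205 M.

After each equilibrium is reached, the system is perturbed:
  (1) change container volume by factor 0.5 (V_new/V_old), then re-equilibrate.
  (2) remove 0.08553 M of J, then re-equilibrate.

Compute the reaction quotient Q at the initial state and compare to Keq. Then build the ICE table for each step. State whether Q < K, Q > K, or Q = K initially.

Q₀ = 236.9 vs Keq = 9.0220e-05 ⇒ Q>K, reverse
Step 1:
                   J          X          L          D
  Initial    0.02465       1.05       1.72      0.205
  Change      0.2028    -0.3042    -0.2028    -0.2028
  Equil       0.2274     0.7458      1.517   0.002211
  solve Keq expr → x = -0.1014; check Q = 9.0220e-05
Then change container volume by factor 0.5 (V_new/V_old).
Step 2:
                   J          X          L          D
  Initial     0.4549      1.492      3.034   0.004421
  Change    0.003628  -0.005442  -0.003628  -0.003628
  Equil       0.4585      1.486      3.031 7.9310e-04
  solve Keq expr → x = -0.001814; check Q = 9.0220e-05
Then remove 0.08553 M of J.
Step 3:
                   J          X          L          D
  Initial      0.373      1.486      3.031 7.9310e-04
  Change  1.4751e-04 -2.2127e-04 -1.4751e-04 -1.4751e-04
  Equil       0.3731      1.486      3.031 6.4559e-04
  solve Keq expr → x = -7.3757e-05; check Q = 9.0220e-05

Q₀ = 236.9; Q > K (proceeds reverse)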